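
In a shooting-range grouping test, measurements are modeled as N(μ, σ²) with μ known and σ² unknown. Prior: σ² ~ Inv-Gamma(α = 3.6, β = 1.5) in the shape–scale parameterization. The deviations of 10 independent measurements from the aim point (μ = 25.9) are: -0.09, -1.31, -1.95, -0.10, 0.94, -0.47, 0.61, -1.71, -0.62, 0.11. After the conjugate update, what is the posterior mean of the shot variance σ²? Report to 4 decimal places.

With known mean μ and an Inverse-Gamma(α, β) prior on σ², the Normal likelihood is conjugate: posterior is Inv-Gamma(α + n/2, β + Σ(xᵢ−μ)²/2).
Σ(xᵢ−μ)² = (-0.09)² + (-1.31)² + (-1.95)² + (-0.10)² + (0.94)² + (-0.47)² + (0.61)² + (-1.71)² + (-0.62)² + (0.11)² = 10.3339.
Posterior: Inv-Gamma(3.6 + 10/2, 1.5 + 10.3339/2) = Inv-Gamma(8.60, 6.66695).
E[σ²|data] = β/(α−1) = 6.66695/7.60 = 0.8772.

0.8772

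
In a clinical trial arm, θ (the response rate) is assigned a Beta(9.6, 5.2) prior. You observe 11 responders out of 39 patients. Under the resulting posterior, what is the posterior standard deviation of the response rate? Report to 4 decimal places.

0.0657

The Beta prior is conjugate to a Binomial/Bernoulli likelihood; the update adds successes to α and failures to β.
Posterior: Beta(α+k, β+n−k) = Beta(9.6+11, 5.2+28) = Beta(20.6, 33.2).
Var = αβ/((α+β)²(α+β+1)) = 20.6·33.2/(53.8²·54.8) = 0.00431182; SD = √0.00431182 = 0.0657.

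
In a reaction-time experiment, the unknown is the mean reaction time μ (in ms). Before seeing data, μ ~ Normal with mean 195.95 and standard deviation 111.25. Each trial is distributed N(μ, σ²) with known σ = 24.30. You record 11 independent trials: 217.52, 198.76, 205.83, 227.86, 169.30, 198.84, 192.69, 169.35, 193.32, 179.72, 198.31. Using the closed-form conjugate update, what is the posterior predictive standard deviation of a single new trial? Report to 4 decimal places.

25.3760

For Normal data with known variance σ², a Normal(μ₀, σ₀²) prior on μ is conjugate. Posterior precision = 1/σ₀² + n/σ²; posterior mean is the precision-weighted average of μ₀ and x̄.
σ₀² = 111.25² = 12376.5625, σ² = 24.30² = 590.49; σ² + n·σ₀² = 590.49 + 11·12376.5625 = 136732.6775.
Posterior precision = 1/σ₀² + n/σ² = 1/12376.5625 + 11/590.49 = (σ² + n·σ₀²)/(σ₀²σ²) = 136732.6775/(12376.5625·590.49); posterior variance σₙ² = σ₀²σ²/(σ² + n·σ₀²) = 12376.5625·590.49/136732.6775 = 53.449084.
Predictive variance for one new observation = σₙ² + σ² = 12376.5625·590.49/136732.6775 + 590.49 = σ²·(σ₀² + 136732.6775)/136732.6775 = 590.49·149109.24/136732.6775 = 643.939084; SD = √(590.49·149109.24/136732.6775) = 25.3760.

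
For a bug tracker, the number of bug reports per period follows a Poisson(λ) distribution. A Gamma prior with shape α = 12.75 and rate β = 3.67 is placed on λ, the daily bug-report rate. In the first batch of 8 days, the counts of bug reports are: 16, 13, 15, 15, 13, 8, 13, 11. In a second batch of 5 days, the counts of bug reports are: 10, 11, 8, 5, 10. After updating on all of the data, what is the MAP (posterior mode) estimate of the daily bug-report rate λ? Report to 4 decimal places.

9.5831

With a Gamma(shape α, rate β) prior, the Poisson likelihood is conjugate: the posterior is Gamma(α + ΣXᵢ, β + n).
Batch 1: sum of counts S = 104 over n = 8 days.
After batch 1: Gamma(α+S, β+n) = Gamma(12.75+104, 3.67+8) = Gamma(116.75, 11.67).
Batch 2: sum of counts S = 44 over n = 5 days.
After batch 2: Gamma(α+S, β+n) = Gamma(116.75+44, 11.67+5) = Gamma(160.75, 16.67).
Mode of Gamma(α,β) for α≥1 is (α−1)/β = 159.75/16.67 = 9.5831.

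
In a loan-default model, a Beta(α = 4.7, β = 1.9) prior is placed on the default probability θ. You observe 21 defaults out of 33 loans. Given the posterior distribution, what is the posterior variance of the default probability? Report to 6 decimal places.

0.005611

The Beta prior is conjugate to a Binomial/Bernoulli likelihood; the update adds successes to α and failures to β.
Posterior: Beta(α+k, β+n−k) = Beta(4.7+21, 1.9+12) = Beta(25.7, 13.9).
Var = αβ/((α+β)²(α+β+1)) = 25.7·13.9/(39.6²·40.6) = 0.005611.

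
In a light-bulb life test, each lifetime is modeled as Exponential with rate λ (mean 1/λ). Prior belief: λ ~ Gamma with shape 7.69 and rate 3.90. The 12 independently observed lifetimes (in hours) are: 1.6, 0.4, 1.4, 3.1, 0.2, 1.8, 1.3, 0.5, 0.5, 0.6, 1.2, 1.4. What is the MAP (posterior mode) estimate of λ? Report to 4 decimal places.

1.0441

With a Gamma(shape α, rate β) prior on the exponential rate λ, the posterior after n observations with total T = Σxᵢ is Gamma(α+n, β+T).
Sum of observations T = 14.0 hours; n = 12.
Posterior: Gamma(7.69+12, 3.90+14.0) = Gamma(19.69, 17.90).
Mode = (α−1)/β = 1.0441.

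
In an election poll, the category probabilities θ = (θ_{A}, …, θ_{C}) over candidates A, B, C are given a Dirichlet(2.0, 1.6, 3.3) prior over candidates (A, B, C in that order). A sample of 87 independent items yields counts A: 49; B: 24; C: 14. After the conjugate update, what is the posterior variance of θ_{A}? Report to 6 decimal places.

0.002615

The Dirichlet prior is conjugate to the Multinomial likelihood: each posterior αⱼ = prior αⱼ + observed count nⱼ.
Posterior concentration: (51.0, 25.6, 17.3), total = 93.9.
Var[θ_j] = α_j(Σα−α_j)/((Σα)²(Σα+1)) = 51.0·42.9/(93.9²·94.9) = 0.002615.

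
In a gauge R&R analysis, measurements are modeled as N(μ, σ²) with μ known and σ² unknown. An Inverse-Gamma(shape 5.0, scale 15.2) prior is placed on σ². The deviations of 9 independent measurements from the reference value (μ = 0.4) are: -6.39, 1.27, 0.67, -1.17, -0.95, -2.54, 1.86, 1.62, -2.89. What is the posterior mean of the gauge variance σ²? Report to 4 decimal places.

5.6737

With known mean μ and an Inverse-Gamma(α, β) prior on σ², the Normal likelihood is conjugate: posterior is Inv-Gamma(α + n/2, β + Σ(xᵢ−μ)²/2).
Σ(xᵢ−μ)² = (-6.39)² + (1.27)² + (0.67)² + (-1.17)² + (-0.95)² + (-2.54)² + (1.86)² + (1.62)² + (-2.89)² = 66.0530.
Posterior: Inv-Gamma(5.0 + 9/2, 15.2 + 66.0530/2) = Inv-Gamma(9.50, 48.22650).
E[σ²|data] = β/(α−1) = 48.22650/8.50 = 5.6737.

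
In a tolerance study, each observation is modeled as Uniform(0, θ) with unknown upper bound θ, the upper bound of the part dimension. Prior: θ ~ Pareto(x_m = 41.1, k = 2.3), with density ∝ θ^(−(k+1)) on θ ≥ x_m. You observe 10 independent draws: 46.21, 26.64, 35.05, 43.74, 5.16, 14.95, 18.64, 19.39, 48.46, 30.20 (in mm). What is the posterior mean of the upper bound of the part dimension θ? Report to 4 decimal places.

52.7485

A Pareto(scale x_m, shape k) prior on the upper bound θ of Uniform(0, θ) is conjugate: posterior is Pareto(max(x_m, max xᵢ), k + n).
Sample maximum = 48.46; prior scale x_m = 41.1 → posterior scale = max = 48.46.
Posterior shape = 2.3 + 10 = 12.3.
E[θ|data] = k·x_m/(k−1) = 12.3·48.46/11.3 = 52.7485.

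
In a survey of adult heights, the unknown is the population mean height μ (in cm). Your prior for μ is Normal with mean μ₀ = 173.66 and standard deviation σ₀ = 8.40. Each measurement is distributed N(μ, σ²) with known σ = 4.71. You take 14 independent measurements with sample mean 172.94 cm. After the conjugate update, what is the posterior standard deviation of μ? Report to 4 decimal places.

For Normal data with known variance σ², a Normal(μ₀, σ₀²) prior on μ is conjugate. Posterior precision = 1/σ₀² + n/σ²; posterior mean is the precision-weighted average of μ₀ and x̄.
σ₀² = 8.40² = 70.56, σ² = 4.71² = 22.1841; σ² + n·σ₀² = 22.1841 + 14·70.56 = 1010.0241.
Posterior precision = 1/σ₀² + n/σ² = 1/70.56 + 14/22.1841 = (σ² + n·σ₀²)/(σ₀²σ²) = 1010.0241/(70.56·22.1841); posterior variance σₙ² = σ₀²σ²/(σ² + n·σ₀²) = 70.56·22.1841/1010.0241 = 1.549775.
Posterior SD = √σₙ² = √(70.56·22.1841/1010.0241) = 1.2449.

1.2449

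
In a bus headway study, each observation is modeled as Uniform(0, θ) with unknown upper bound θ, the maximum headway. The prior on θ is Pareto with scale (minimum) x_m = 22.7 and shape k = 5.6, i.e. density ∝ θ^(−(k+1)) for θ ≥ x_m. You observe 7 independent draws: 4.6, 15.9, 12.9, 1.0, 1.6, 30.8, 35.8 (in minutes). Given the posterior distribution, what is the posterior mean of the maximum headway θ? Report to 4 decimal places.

38.8862

A Pareto(scale x_m, shape k) prior on the upper bound θ of Uniform(0, θ) is conjugate: posterior is Pareto(max(x_m, max xᵢ), k + n).
Sample maximum = 35.8; prior scale x_m = 22.7 → posterior scale = max = 35.8.
Posterior shape = 5.6 + 7 = 12.6.
E[θ|data] = k·x_m/(k−1) = 12.6·35.8/11.6 = 38.8862.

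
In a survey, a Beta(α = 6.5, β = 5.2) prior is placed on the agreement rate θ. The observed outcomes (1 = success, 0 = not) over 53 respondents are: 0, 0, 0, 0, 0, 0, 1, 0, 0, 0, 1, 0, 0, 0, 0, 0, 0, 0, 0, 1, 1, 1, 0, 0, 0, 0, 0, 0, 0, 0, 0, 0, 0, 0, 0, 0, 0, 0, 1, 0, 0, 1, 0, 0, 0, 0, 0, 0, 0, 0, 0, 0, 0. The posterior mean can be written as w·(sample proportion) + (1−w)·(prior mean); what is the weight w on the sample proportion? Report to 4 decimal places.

0.8192

The Beta prior is conjugate to a Binomial/Bernoulli likelihood; the update adds successes to α and failures to β.
Posterior mean = (α₀+k)/(α₀+β₀+n) = [n/(α₀+β₀+n)]·(k/n) + [(α₀+β₀)/(α₀+β₀+n)]·α₀/(α₀+β₀), so only n and the prior enter the weight.
The weight on the data is w = n/(α₀+β₀+n) = 53/(6.5+5.2+53) = 53/64.7 = 0.8192.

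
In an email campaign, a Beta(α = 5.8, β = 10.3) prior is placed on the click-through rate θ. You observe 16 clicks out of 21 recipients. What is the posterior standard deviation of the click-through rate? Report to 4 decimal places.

The Beta prior is conjugate to a Binomial/Bernoulli likelihood; the update adds successes to α and failures to β.
Posterior: Beta(α+k, β+n−k) = Beta(5.8+16, 10.3+5) = Beta(21.8, 15.3).
Var = αβ/((α+β)²(α+β+1)) = 21.8·15.3/(37.1²·38.1) = 0.00636026; SD = √0.00636026 = 0.0798.

0.0798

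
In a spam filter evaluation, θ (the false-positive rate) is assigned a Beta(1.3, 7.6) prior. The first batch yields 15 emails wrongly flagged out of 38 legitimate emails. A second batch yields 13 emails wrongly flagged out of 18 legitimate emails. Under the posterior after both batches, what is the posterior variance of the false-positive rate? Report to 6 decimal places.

0.003758

The Beta prior is conjugate to a Binomial/Bernoulli likelihood; the update adds successes to α and failures to β.
After batch 1: Beta(1.3+15, 7.6+23) = Beta(16.3, 30.6).
After batch 2: Beta(16.3+13, 30.6+5) = Beta(29.3, 35.6).
Var = αβ/((α+β)²(α+β+1)) = 29.3·35.6/(64.9²·65.9) = 0.003758.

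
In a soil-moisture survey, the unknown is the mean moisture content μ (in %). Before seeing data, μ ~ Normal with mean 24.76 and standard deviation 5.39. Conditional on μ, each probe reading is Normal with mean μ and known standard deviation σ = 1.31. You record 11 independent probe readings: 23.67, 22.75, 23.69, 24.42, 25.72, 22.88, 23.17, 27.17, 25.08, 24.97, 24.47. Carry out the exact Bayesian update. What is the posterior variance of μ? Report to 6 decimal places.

For Normal data with known variance σ², a Normal(μ₀, σ₀²) prior on μ is conjugate. Posterior precision = 1/σ₀² + n/σ²; posterior mean is the precision-weighted average of μ₀ and x̄.
σ₀² = 5.39² = 29.0521, σ² = 1.31² = 1.7161; σ² + n·σ₀² = 1.7161 + 11·29.0521 = 321.2892.
Posterior precision = 1/σ₀² + n/σ² = 1/29.0521 + 11/1.7161 = (σ² + n·σ₀²)/(σ₀²σ²) = 321.2892/(29.0521·1.7161); posterior variance σₙ² = σ₀²σ²/(σ² + n·σ₀²) = 29.0521·1.7161/321.2892 = 0.155176.

0.155176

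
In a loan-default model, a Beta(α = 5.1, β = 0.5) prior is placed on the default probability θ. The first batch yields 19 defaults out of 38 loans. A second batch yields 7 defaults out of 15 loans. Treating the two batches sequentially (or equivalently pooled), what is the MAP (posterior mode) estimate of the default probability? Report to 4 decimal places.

The Beta prior is conjugate to a Binomial/Bernoulli likelihood; the update adds successes to α and failures to β.
After batch 1: Beta(5.1+19, 0.5+19) = Beta(24.1, 19.5).
After batch 2: Beta(24.1+7, 19.5+8) = Beta(31.1, 27.5).
Mode of Beta(a,b) for a,b>1 is (a−1)/(a+b−2) = 30.1/56.6 = 0.5318.

0.5318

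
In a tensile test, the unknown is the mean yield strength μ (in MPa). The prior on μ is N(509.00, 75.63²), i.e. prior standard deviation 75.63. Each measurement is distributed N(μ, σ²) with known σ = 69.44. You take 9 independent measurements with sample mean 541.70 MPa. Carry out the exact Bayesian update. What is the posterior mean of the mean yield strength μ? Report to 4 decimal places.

538.8994

For Normal data with known variance σ², a Normal(μ₀, σ₀²) prior on μ is conjugate. Posterior precision = 1/σ₀² + n/σ²; posterior mean is the precision-weighted average of μ₀ and x̄.
n·x̄ = 9·541.70 = 4875.3.
σ₀² = 75.63² = 5719.8969, σ² = 69.44² = 4821.9136; σ² + n·σ₀² = 4821.9136 + 9·5719.8969 = 56300.9857.
Posterior mean = (μ₀/σ₀² + n·x̄/σ²)/(1/σ₀² + n/σ²) = (σ²·μ₀ + σ₀²·n·x̄)/(σ² + n·σ₀²) = (4821.9136·509.00 + 5719.8969·4875.3)/56300.9857 = 30340567.37897/56300.9857 = 538.8994.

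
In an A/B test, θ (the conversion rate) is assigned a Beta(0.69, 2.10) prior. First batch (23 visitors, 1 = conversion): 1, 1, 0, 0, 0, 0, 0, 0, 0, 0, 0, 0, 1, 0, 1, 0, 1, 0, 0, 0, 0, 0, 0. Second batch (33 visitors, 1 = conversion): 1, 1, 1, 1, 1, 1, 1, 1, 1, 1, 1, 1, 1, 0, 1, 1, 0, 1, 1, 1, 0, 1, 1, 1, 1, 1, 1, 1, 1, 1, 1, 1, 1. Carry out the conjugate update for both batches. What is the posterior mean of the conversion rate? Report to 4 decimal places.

The Beta prior is conjugate to a Binomial/Bernoulli likelihood; the update adds successes to α and failures to β.
After batch 1: Beta(0.69+5, 2.10+18) = Beta(5.69, 20.10).
After batch 2: Beta(5.69+30, 20.10+3) = Beta(35.69, 23.10).
Posterior mean = α/(α+β) = 35.69/58.79 = 0.6071.

0.6071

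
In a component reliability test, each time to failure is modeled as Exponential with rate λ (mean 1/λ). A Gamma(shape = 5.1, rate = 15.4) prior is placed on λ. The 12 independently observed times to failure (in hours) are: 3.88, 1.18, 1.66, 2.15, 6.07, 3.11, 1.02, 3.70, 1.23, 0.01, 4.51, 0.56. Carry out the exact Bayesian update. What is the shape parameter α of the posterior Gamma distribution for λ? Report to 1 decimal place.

17.1

With a Gamma(shape α, rate β) prior on the exponential rate λ, the posterior after n observations with total T = Σxᵢ is Gamma(α+n, β+T).
Sum of observations T = 29.08 hours; n = 12.
Posterior: Gamma(5.1+12, 15.4+29.08) = Gamma(17.1, 44.48).
Posterior α = 17.1.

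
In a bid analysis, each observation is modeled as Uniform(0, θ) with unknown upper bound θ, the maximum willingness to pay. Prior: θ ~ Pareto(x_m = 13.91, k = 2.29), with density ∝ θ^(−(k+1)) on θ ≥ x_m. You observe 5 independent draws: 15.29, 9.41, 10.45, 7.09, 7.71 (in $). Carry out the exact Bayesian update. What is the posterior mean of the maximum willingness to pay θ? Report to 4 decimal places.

17.7208

A Pareto(scale x_m, shape k) prior on the upper bound θ of Uniform(0, θ) is conjugate: posterior is Pareto(max(x_m, max xᵢ), k + n).
Sample maximum = 15.29; prior scale x_m = 13.91 → posterior scale = max = 15.29.
Posterior shape = 2.29 + 5 = 7.29.
E[θ|data] = k·x_m/(k−1) = 7.29·15.29/6.29 = 17.7208.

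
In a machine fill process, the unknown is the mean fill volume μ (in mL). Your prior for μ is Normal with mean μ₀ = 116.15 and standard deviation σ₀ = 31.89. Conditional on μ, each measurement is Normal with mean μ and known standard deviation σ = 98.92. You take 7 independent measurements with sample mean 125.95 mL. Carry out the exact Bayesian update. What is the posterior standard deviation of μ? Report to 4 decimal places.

24.2630

For Normal data with known variance σ², a Normal(μ₀, σ₀²) prior on μ is conjugate. Posterior precision = 1/σ₀² + n/σ²; posterior mean is the precision-weighted average of μ₀ and x̄.
σ₀² = 31.89² = 1016.9721, σ² = 98.92² = 9785.1664; σ² + n·σ₀² = 9785.1664 + 7·1016.9721 = 16903.9711.
Posterior precision = 1/σ₀² + n/σ² = 1/1016.9721 + 7/9785.1664 = (σ² + n·σ₀²)/(σ₀²σ²) = 16903.9711/(1016.9721·9785.1664); posterior variance σₙ² = σ₀²σ²/(σ² + n·σ₀²) = 1016.9721·9785.1664/16903.9711 = 588.692513.
Posterior SD = √σₙ² = √(1016.9721·9785.1664/16903.9711) = 24.2630.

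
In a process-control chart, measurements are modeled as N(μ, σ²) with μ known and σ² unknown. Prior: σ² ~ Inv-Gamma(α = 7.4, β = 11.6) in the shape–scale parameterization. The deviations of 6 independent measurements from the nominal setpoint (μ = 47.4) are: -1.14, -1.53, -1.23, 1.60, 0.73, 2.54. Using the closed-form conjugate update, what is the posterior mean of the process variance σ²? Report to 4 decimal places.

With known mean μ and an Inverse-Gamma(α, β) prior on σ², the Normal likelihood is conjugate: posterior is Inv-Gamma(α + n/2, β + Σ(xᵢ−μ)²/2).
Σ(xᵢ−μ)² = (-1.14)² + (-1.53)² + (-1.23)² + (1.60)² + (0.73)² + (2.54)² = 14.6979.
Posterior: Inv-Gamma(7.4 + 6/2, 11.6 + 14.6979/2) = Inv-Gamma(10.40, 18.94895).
E[σ²|data] = β/(α−1) = 18.94895/9.40 = 2.0158.

2.0158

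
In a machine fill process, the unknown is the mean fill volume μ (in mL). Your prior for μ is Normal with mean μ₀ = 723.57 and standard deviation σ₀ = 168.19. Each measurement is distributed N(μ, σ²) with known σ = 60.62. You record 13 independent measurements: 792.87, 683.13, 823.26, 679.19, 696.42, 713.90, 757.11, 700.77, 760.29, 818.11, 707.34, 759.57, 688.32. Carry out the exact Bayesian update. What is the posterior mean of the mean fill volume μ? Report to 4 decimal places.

736.8123

For Normal data with known variance σ², a Normal(μ₀, σ₀²) prior on μ is conjugate. Posterior precision = 1/σ₀² + n/σ²; posterior mean is the precision-weighted average of μ₀ and x̄.
Σxᵢ = 792.87 + 683.13 + 823.26 + 679.19 + 696.42 + 713.90 + 757.11 + 700.77 + 760.29 + 818.11 + 707.34 + 759.57 + 688.32 = 9580.28, so n·x̄ = 9580.28.
σ₀² = 168.19² = 28287.8761, σ² = 60.62² = 3674.7844; σ² + n·σ₀² = 3674.7844 + 13·28287.8761 = 371417.1737.
Posterior mean = (μ₀/σ₀² + n·x̄/σ²)/(1/σ₀² + n/σ²) = (σ²·μ₀ + σ₀²·n·x̄)/(σ² + n·σ₀²) = (3674.7844·723.57 + 28287.8761·9580.28)/371417.1737 = 273664737.391616/371417.1737 = 736.8123.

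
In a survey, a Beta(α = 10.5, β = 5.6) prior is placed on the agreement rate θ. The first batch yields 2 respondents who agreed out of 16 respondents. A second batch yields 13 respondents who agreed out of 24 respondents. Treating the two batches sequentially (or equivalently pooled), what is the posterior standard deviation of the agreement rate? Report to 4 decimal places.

0.0659

The Beta prior is conjugate to a Binomial/Bernoulli likelihood; the update adds successes to α and failures to β.
After batch 1: Beta(10.5+2, 5.6+14) = Beta(12.5, 19.6).
After batch 2: Beta(12.5+13, 19.6+11) = Beta(25.5, 30.6).
Var = αβ/((α+β)²(α+β+1)) = 25.5·30.6/(56.1²·57.1) = 0.00434210; SD = √0.00434210 = 0.0659.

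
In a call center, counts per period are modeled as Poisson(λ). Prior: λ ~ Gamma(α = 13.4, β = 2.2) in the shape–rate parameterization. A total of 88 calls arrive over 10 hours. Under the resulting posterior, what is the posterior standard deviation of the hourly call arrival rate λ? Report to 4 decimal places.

With a Gamma(shape α, rate β) prior, the Poisson likelihood is conjugate: the posterior is Gamma(α + ΣXᵢ, β + n).
Posterior: Gamma(α+S, β+n) = Gamma(13.4+88, 2.2+10) = Gamma(101.4, 12.2).
SD = √α/β = √101.4/12.2 = 0.8254.

0.8254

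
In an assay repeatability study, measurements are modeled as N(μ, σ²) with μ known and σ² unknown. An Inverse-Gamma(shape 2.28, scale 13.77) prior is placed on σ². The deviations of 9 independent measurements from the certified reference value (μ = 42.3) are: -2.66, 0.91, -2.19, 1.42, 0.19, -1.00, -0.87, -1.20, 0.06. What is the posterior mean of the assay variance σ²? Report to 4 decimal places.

With known mean μ and an Inverse-Gamma(α, β) prior on σ², the Normal likelihood is conjugate: posterior is Inv-Gamma(α + n/2, β + Σ(xᵢ−μ)²/2).
Σ(xᵢ−μ)² = (-2.66)² + (0.91)² + (-2.19)² + (1.42)² + (0.19)² + (-1.00)² + (-0.87)² + (-1.20)² + (0.06)² = 17.9528.
Posterior: Inv-Gamma(2.28 + 9/2, 13.77 + 17.9528/2) = Inv-Gamma(6.78, 22.74640).
E[σ²|data] = β/(α−1) = 22.74640/5.78 = 3.9354.

3.9354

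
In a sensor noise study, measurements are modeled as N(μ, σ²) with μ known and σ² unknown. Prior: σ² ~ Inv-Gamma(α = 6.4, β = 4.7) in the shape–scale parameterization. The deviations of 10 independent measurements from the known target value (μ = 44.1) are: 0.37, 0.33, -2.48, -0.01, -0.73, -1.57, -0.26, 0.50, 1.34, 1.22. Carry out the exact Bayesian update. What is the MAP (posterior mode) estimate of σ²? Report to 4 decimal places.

0.9031

With known mean μ and an Inverse-Gamma(α, β) prior on σ², the Normal likelihood is conjugate: posterior is Inv-Gamma(α + n/2, β + Σ(xᵢ−μ)²/2).
Σ(xᵢ−μ)² = (0.37)² + (0.33)² + (-2.48)² + (-0.01)² + (-0.73)² + (-1.57)² + (-0.26)² + (0.50)² + (1.34)² + (1.22)² = 12.9957.
Posterior: Inv-Gamma(6.4 + 10/2, 4.7 + 12.9957/2) = Inv-Gamma(11.40, 11.19785).
Mode = β/(α+1) = 11.19785/12.40 = 0.9031.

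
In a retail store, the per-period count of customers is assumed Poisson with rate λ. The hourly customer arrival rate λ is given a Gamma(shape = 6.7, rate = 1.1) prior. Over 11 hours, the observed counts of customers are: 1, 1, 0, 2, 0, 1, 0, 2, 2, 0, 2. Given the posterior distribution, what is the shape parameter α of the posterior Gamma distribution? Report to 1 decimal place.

17.7

With a Gamma(shape α, rate β) prior, the Poisson likelihood is conjugate: the posterior is Gamma(α + ΣXᵢ, β + n).
Sum of counts S = 11 over n = 11 hours.
Posterior: Gamma(α+S, β+n) = Gamma(6.7+11, 1.1+11) = Gamma(17.7, 12.1).
Posterior α = 17.7.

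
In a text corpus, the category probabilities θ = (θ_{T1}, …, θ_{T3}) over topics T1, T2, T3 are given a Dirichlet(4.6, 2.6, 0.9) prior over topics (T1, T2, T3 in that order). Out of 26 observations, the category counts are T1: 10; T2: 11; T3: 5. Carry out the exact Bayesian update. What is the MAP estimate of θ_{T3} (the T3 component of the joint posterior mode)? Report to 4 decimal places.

0.1576

The Dirichlet prior is conjugate to the Multinomial likelihood: each posterior αⱼ = prior αⱼ + observed count nⱼ.
Posterior concentration: (14.6, 13.6, 5.9), total = 34.1.
Joint mode component: (α_{T3}−1)/(Σα−K) = 4.9/31.1 = 0.1576.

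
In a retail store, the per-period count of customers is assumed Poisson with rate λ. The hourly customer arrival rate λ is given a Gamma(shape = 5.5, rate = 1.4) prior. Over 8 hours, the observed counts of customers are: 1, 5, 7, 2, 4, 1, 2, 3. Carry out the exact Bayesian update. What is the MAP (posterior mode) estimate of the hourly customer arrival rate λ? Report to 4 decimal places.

3.1383

With a Gamma(shape α, rate β) prior, the Poisson likelihood is conjugate: the posterior is Gamma(α + ΣXᵢ, β + n).
Sum of counts S = 25 over n = 8 hours.
Posterior: Gamma(α+S, β+n) = Gamma(5.5+25, 1.4+8) = Gamma(30.5, 9.4).
Mode of Gamma(α,β) for α≥1 is (α−1)/β = 29.5/9.4 = 3.1383.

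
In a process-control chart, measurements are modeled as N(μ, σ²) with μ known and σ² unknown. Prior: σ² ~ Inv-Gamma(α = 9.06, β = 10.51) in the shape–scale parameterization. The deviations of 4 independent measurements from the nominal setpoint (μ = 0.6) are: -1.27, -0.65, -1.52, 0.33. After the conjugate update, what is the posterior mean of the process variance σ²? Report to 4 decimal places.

1.2661

With known mean μ and an Inverse-Gamma(α, β) prior on σ², the Normal likelihood is conjugate: posterior is Inv-Gamma(α + n/2, β + Σ(xᵢ−μ)²/2).
Σ(xᵢ−μ)² = (-1.27)² + (-0.65)² + (-1.52)² + (0.33)² = 4.4547.
Posterior: Inv-Gamma(9.06 + 4/2, 10.51 + 4.4547/2) = Inv-Gamma(11.06, 12.73735).
E[σ²|data] = β/(α−1) = 12.73735/10.06 = 1.2661.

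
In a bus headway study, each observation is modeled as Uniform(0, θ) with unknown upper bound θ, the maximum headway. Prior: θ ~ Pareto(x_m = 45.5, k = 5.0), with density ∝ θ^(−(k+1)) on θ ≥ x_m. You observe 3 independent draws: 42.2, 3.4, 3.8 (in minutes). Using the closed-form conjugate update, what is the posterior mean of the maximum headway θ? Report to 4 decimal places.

A Pareto(scale x_m, shape k) prior on the upper bound θ of Uniform(0, θ) is conjugate: posterior is Pareto(max(x_m, max xᵢ), k + n).
Sample maximum = 42.2; prior scale x_m = 45.5 → posterior scale = max = 45.5.
Posterior shape = 5.0 + 3 = 8.0.
E[θ|data] = k·x_m/(k−1) = 8.0·45.5/7.0 = 52.0000.

52.0000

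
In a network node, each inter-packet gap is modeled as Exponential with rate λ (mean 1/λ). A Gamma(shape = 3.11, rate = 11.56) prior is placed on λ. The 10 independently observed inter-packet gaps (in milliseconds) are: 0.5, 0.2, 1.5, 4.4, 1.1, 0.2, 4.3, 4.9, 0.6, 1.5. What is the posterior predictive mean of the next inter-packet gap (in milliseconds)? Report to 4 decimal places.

2.5400

With a Gamma(shape α, rate β) prior on the exponential rate λ, the posterior after n observations with total T = Σxᵢ is Gamma(α+n, β+T).
Sum of observations T = 19.2 milliseconds; n = 10.
Posterior: Gamma(3.11+10, 11.56+19.2) = Gamma(13.11, 30.76).
The predictive distribution for the next observation is Lomax; its mean is β/(α−1) = 30.76/12.11 = 2.5400.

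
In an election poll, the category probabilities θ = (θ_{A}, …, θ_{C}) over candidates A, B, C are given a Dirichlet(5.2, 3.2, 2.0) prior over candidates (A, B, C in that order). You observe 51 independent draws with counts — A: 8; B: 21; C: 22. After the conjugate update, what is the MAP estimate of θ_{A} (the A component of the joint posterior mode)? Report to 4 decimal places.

The Dirichlet prior is conjugate to the Multinomial likelihood: each posterior αⱼ = prior αⱼ + observed count nⱼ.
Posterior concentration: (13.2, 24.2, 24.0), total = 61.4.
Joint mode component: (α_{A}−1)/(Σα−K) = 12.2/58.4 = 0.2089.

0.2089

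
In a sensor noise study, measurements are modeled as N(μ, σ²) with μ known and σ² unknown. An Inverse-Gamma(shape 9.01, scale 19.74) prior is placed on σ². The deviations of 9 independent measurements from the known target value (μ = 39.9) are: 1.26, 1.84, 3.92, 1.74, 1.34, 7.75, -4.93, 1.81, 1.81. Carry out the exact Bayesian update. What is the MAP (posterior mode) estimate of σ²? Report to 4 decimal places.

5.3605

With known mean μ and an Inverse-Gamma(α, β) prior on σ², the Normal likelihood is conjugate: posterior is Inv-Gamma(α + n/2, β + Σ(xᵢ−μ)²/2).
Σ(xᵢ−μ)² = (1.26)² + (1.84)² + (3.92)² + (1.74)² + (1.34)² + (7.75)² + (-4.93)² + (1.81)² + (1.81)² = 116.0824.
Posterior: Inv-Gamma(9.01 + 9/2, 19.74 + 116.0824/2) = Inv-Gamma(13.51, 77.78120).
Mode = β/(α+1) = 77.78120/14.51 = 5.3605.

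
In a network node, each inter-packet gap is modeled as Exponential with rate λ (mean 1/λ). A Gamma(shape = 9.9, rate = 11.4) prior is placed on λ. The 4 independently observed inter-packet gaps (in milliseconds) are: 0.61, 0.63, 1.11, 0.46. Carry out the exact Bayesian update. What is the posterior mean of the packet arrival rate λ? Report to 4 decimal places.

With a Gamma(shape α, rate β) prior on the exponential rate λ, the posterior after n observations with total T = Σxᵢ is Gamma(α+n, β+T).
Sum of observations T = 2.81 milliseconds; n = 4.
Posterior: Gamma(9.9+4, 11.4+2.81) = Gamma(13.9, 14.21).
Posterior mean of λ = α/β = 13.9/14.21 = 0.9782.

0.9782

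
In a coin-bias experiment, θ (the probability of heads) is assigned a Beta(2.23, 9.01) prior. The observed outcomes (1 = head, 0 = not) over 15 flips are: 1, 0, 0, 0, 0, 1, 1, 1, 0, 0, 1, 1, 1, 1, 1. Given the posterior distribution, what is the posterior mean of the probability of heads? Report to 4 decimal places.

0.4280

The Beta prior is conjugate to a Binomial/Bernoulli likelihood; the update adds successes to α and failures to β.
Posterior: Beta(α+k, β+n−k) = Beta(2.23+9, 9.01+6) = Beta(11.23, 15.01).
Posterior mean = α/(α+β) = 11.23/26.24 = 0.4280.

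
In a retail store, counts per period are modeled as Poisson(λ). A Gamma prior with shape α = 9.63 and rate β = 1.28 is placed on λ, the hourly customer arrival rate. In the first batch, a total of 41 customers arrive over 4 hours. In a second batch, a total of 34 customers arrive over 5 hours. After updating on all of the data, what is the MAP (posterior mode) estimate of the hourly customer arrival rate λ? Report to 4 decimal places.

8.1352

With a Gamma(shape α, rate β) prior, the Poisson likelihood is conjugate: the posterior is Gamma(α + ΣXᵢ, β + n).
After batch 1: Gamma(α+S, β+n) = Gamma(9.63+41, 1.28+4) = Gamma(50.63, 5.28).
After batch 2: Gamma(α+S, β+n) = Gamma(50.63+34, 5.28+5) = Gamma(84.63, 10.28).
Mode of Gamma(α,β) for α≥1 is (α−1)/β = 83.63/10.28 = 8.1352.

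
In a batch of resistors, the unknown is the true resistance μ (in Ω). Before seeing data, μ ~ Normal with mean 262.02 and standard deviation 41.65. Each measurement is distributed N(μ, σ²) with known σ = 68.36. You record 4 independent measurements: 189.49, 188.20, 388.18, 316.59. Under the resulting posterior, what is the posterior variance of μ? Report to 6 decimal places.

For Normal data with known variance σ², a Normal(μ₀, σ₀²) prior on μ is conjugate. Posterior precision = 1/σ₀² + n/σ²; posterior mean is the precision-weighted average of μ₀ and x̄.
σ₀² = 41.65² = 1734.7225, σ² = 68.36² = 4673.0896; σ² + n·σ₀² = 4673.0896 + 4·1734.7225 = 11611.9796.
Posterior precision = 1/σ₀² + n/σ² = 1/1734.7225 + 4/4673.0896 = (σ² + n·σ₀²)/(σ₀²σ²) = 11611.9796/(1734.7225·4673.0896); posterior variance σₙ² = σ₀²σ²/(σ² + n·σ₀²) = 1734.7225·4673.0896/11611.9796 = 698.116424.

698.116424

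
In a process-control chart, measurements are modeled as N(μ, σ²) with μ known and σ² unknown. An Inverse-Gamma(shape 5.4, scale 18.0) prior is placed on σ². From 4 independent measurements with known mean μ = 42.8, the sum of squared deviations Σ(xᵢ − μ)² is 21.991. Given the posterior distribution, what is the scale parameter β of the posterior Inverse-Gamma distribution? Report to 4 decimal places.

With known mean μ and an Inverse-Gamma(α, β) prior on σ², the Normal likelihood is conjugate: posterior is Inv-Gamma(α + n/2, β + Σ(xᵢ−μ)²/2).
Posterior: Inv-Gamma(5.4 + 4/2, 18.0 + 21.991/2) = Inv-Gamma(7.40, 28.9955).
Posterior β = 28.9955.

28.9955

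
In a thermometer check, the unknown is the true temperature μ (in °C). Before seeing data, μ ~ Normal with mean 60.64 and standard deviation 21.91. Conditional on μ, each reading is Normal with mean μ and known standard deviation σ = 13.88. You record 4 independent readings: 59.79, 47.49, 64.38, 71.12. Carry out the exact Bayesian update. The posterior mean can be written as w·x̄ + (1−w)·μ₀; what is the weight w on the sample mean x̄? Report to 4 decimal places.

For Normal data with known variance σ², a Normal(μ₀, σ₀²) prior on μ is conjugate. Posterior precision = 1/σ₀² + n/σ²; posterior mean is the precision-weighted average of μ₀ and x̄.
σ₀² = 21.91² = 480.0481, σ² = 13.88² = 192.6544. Prior precision 1/σ₀² = 1/480.0481; data precision n/σ² = 4/192.6544.
w = (n/σ²)/(1/σ₀² + n/σ²) = n·σ₀²/(σ² + n·σ₀²) = 4·480.0481/(192.6544 + 4·480.0481) = 1920.1924/2112.8468 = 0.9088.

0.9088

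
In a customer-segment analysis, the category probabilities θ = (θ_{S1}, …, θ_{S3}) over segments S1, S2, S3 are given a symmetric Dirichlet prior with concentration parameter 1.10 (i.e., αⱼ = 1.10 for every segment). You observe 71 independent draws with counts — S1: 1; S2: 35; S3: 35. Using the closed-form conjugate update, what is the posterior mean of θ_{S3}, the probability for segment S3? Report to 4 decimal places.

0.4859

The Dirichlet prior is conjugate to the Multinomial likelihood: each posterior αⱼ = prior αⱼ + observed count nⱼ.
Posterior concentration: (2.10, 36.10, 36.10), total = 74.30.
E[θ_{S3}|data] = α_{S3}/Σα = 36.10/74.30 = 0.4859.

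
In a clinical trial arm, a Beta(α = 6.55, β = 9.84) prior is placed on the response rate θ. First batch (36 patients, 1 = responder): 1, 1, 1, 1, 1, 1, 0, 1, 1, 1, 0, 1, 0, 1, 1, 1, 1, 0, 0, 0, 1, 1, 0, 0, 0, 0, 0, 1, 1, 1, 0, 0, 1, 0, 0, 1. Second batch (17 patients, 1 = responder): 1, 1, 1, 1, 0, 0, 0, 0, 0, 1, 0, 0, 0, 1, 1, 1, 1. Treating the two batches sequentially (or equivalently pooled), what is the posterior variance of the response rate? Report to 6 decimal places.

0.003541

The Beta prior is conjugate to a Binomial/Bernoulli likelihood; the update adds successes to α and failures to β.
After batch 1: Beta(6.55+21, 9.84+15) = Beta(27.55, 24.84).
After batch 2: Beta(27.55+9, 24.84+8) = Beta(36.55, 32.84).
Var = αβ/((α+β)²(α+β+1)) = 36.55·32.84/(69.39²·70.39) = 0.003541.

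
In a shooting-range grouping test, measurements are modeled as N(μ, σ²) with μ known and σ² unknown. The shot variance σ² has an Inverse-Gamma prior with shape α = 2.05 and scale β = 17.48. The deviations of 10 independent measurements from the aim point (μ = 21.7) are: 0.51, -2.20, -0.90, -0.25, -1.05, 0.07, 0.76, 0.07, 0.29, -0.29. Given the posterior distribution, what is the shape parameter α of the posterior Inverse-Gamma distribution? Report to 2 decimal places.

7.05

With known mean μ and an Inverse-Gamma(α, β) prior on σ², the Normal likelihood is conjugate: posterior is Inv-Gamma(α + n/2, β + Σ(xᵢ−μ)²/2).
Σ(xᵢ−μ)² = (0.51)² + (-2.20)² + (-0.90)² + (-0.25)² + (-1.05)² + (0.07)² + (0.76)² + (0.07)² + (0.29)² + (-0.29)² = 7.8307.
Posterior: Inv-Gamma(2.05 + 10/2, 17.48 + 7.8307/2) = Inv-Gamma(7.05, 21.39535).
Posterior α = 7.05.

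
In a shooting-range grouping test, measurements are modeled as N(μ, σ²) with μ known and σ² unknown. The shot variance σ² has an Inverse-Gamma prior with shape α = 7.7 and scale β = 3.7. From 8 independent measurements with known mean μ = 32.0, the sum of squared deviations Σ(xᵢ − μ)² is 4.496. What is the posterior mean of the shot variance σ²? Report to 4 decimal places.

With known mean μ and an Inverse-Gamma(α, β) prior on σ², the Normal likelihood is conjugate: posterior is Inv-Gamma(α + n/2, β + Σ(xᵢ−μ)²/2).
Posterior: Inv-Gamma(7.7 + 8/2, 3.7 + 4.496/2) = Inv-Gamma(11.70, 5.9480).
E[σ²|data] = β/(α−1) = 5.9480/10.70 = 0.5559.

0.5559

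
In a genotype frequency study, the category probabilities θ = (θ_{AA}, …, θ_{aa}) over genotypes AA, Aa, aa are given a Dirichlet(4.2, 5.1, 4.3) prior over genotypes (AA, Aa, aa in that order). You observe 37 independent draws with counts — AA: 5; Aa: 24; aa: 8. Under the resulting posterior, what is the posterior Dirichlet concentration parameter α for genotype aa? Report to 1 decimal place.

The Dirichlet prior is conjugate to the Multinomial likelihood: each posterior αⱼ = prior αⱼ + observed count nⱼ.
Posterior concentration: (9.2, 29.1, 12.3), total = 50.6.
α_{aa} = 4.3 + 8 = 12.3.

12.3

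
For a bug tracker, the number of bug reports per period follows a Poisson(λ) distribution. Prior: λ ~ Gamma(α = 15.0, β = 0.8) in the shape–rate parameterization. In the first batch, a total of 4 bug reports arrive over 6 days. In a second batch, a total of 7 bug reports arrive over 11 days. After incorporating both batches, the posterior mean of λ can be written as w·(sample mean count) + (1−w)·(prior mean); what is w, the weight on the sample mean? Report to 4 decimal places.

0.9551

With a Gamma(shape α, rate β) prior, the Poisson likelihood is conjugate: the posterior is Gamma(α + ΣXᵢ, β + n).
Total number of days: n = 6 + 11 = 17.
Posterior mean = (α₀+S)/(β₀+n) = [n/(β₀+n)]·(S/n) + [β₀/(β₀+n)]·(α₀/β₀), so only n and β₀ enter the weight.
Weight on data w = n/(β₀+n) = 17/(0.8+17) = 17/17.8 = 0.9551.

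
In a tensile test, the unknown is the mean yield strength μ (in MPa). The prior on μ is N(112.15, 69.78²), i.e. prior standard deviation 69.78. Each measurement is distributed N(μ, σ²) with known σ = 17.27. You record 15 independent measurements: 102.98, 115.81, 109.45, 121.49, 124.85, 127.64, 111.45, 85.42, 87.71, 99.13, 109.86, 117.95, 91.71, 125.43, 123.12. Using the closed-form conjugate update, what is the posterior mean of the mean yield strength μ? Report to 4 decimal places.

For Normal data with known variance σ², a Normal(μ₀, σ₀²) prior on μ is conjugate. Posterior precision = 1/σ₀² + n/σ²; posterior mean is the precision-weighted average of μ₀ and x̄.
Σxᵢ = 102.98 + 115.81 + 109.45 + 121.49 + 124.85 + 127.64 + 111.45 + 85.42 + 87.71 + 99.13 + 109.86 + 117.95 + 91.71 + 125.43 + 123.12 = 1654, so n·x̄ = 1654.
σ₀² = 69.78² = 4869.2484, σ² = 17.27² = 298.2529; σ² + n·σ₀² = 298.2529 + 15·4869.2484 = 73336.9789.
Posterior mean = (μ₀/σ₀² + n·x̄/σ²)/(1/σ₀² + n/σ²) = (σ²·μ₀ + σ₀²·n·x̄)/(σ² + n·σ₀²) = (298.2529·112.15 + 4869.2484·1654)/73336.9789 = 8087185.916335/73336.9789 = 110.2743.

110.2743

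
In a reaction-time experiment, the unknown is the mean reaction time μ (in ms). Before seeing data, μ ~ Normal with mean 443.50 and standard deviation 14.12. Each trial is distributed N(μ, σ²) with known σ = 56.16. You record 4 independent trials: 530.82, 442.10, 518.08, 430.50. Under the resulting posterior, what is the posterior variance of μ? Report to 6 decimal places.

For Normal data with known variance σ², a Normal(μ₀, σ₀²) prior on μ is conjugate. Posterior precision = 1/σ₀² + n/σ²; posterior mean is the precision-weighted average of μ₀ and x̄.
σ₀² = 14.12² = 199.3744, σ² = 56.16² = 3153.9456; σ² + n·σ₀² = 3153.9456 + 4·199.3744 = 3951.4432.
Posterior precision = 1/σ₀² + n/σ² = 1/199.3744 + 4/3153.9456 = (σ² + n·σ₀²)/(σ₀²σ²) = 3951.4432/(199.3744·3153.9456); posterior variance σₙ² = σ₀²σ²/(σ² + n·σ₀²) = 199.3744·3153.9456/3951.4432 = 159.135784.

159.135784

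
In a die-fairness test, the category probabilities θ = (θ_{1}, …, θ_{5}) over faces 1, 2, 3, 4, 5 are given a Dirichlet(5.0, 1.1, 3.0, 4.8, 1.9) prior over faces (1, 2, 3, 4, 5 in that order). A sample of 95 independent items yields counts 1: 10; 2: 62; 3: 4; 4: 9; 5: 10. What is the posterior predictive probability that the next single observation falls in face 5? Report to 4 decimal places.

The Dirichlet prior is conjugate to the Multinomial likelihood: each posterior αⱼ = prior αⱼ + observed count nⱼ.
Posterior concentration: (15.0, 63.1, 7.0, 13.8, 11.9), total = 110.8.
P(next = 5 | data) = α_{5}/Σα = 0.1074.

0.1074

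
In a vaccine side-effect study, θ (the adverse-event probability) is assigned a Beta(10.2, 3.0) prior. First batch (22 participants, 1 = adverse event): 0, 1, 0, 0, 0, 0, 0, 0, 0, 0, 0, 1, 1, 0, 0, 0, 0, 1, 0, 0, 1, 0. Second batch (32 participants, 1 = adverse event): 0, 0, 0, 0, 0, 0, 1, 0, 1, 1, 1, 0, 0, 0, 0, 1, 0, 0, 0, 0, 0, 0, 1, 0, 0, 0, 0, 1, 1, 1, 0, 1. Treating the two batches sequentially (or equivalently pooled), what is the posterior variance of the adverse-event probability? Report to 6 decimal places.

0.003437

The Beta prior is conjugate to a Binomial/Bernoulli likelihood; the update adds successes to α and failures to β.
After batch 1: Beta(10.2+5, 3.0+17) = Beta(15.2, 20.0).
After batch 2: Beta(15.2+10, 20.0+22) = Beta(25.2, 42.0).
Var = αβ/((α+β)²(α+β+1)) = 25.2·42.0/(67.2²·68.2) = 0.003437.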